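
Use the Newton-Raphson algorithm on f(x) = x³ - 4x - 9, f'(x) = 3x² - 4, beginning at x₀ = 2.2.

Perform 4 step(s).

f(x) = x³ - 4x - 9
f'(x) = 3x² - 4
x₀ = 2.2

Newton-Raphson formula: x_{n+1} = x_n - f(x_n)/f'(x_n)

Iteration 1:
  f(2.200000) = -7.152000
  f'(2.200000) = 10.520000
  x_1 = 2.200000 - (-7.152000)/10.520000 = 2.879848
Iteration 2:
  f(2.879848) = 3.364696
  f'(2.879848) = 20.880572
  x_2 = 2.879848 - 3.364696/20.880572 = 2.718708
Iteration 3:
  f(2.718708) = 0.220151
  f'(2.718708) = 18.174118
  x_3 = 2.718708 - 0.220151/18.174118 = 2.706594
Iteration 4:
  f(2.706594) = 0.001195
  f'(2.706594) = 17.976960
  x_4 = 2.706594 - 0.001195/17.976960 = 2.706528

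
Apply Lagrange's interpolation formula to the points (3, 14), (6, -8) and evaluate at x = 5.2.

Lagrange interpolation formula:
P(x) = Σ yᵢ × Lᵢ(x)
where Lᵢ(x) = Π_{j≠i} (x - xⱼ)/(xᵢ - xⱼ)

L_0(5.2) = (5.2 - 6)/(3 - 6) = 0.266667
L_1(5.2) = (5.2 - 3)/(6 - 3) = 0.733333

P(5.2) = 14×L_0(5.2) + (-8)×L_1(5.2)
P(5.2) = -2.133333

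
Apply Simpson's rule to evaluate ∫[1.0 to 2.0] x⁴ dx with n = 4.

f(x) = x⁴
a = 1.0, b = 2.0, n = 4
h = (b - a)/n = 0.250000

Simpson's rule: (h/3)[f(x₀) + 4f(x₁) + 2f(x₂) + ... + f(xₙ)]

x_0 = 1.0000, f(x_0) = 1.000000, coefficient = 1
x_1 = 1.2500, f(x_1) = 2.441406, coefficient = 4
x_2 = 1.5000, f(x_2) = 5.062500, coefficient = 2
x_3 = 1.7500, f(x_3) = 9.378906, coefficient = 4
x_4 = 2.0000, f(x_4) = 16.000000, coefficient = 1

I ≈ (0.250000/3) × 74.406250 = 6.200521
Exact value: 6.200000
Error: 0.000521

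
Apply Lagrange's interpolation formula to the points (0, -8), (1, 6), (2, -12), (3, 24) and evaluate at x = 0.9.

Lagrange interpolation formula:
P(x) = Σ yᵢ × Lᵢ(x)
where Lᵢ(x) = Π_{j≠i} (x - xⱼ)/(xᵢ - xⱼ)

L_0(0.9) = (0.9 - 1)/(0 - 1) × (0.9 - 2)/(0 - 2) × (0.9 - 3)/(0 - 3) = 0.038500
L_1(0.9) = (0.9 - 0)/(1 - 0) × (0.9 - 2)/(1 - 2) × (0.9 - 3)/(1 - 3) = 1.039500
L_2(0.9) = (0.9 - 0)/(2 - 0) × (0.9 - 1)/(2 - 1) × (0.9 - 3)/(2 - 3) = -0.094500
L_3(0.9) = (0.9 - 0)/(3 - 0) × (0.9 - 1)/(3 - 1) × (0.9 - 2)/(3 - 2) = 0.016500

P(0.9) = (-8)×L_0(0.9) + 6×L_1(0.9) + (-12)×L_2(0.9) + 24×L_3(0.9)
P(0.9) = 7.459000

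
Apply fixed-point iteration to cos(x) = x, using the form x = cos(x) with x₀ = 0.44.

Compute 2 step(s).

Equation: cos(x) = x
Fixed-point form: x = cos(x)
x₀ = 0.44

x_1 = g(0.440000) = 0.904752
x_2 = g(0.904752) = 0.617881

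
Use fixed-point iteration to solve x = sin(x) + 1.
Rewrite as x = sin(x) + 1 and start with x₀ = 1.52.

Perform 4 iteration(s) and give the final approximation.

Equation: x = sin(x) + 1
Fixed-point form: x = sin(x) + 1
x₀ = 1.52

x_1 = g(1.520000) = 1.998710
x_2 = g(1.998710) = 1.909833
x_3 = g(1.909833) = 1.943075
x_4 = g(1.943075) = 1.931501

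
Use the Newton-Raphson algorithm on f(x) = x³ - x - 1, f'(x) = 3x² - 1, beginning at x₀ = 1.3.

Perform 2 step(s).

f(x) = x³ - x - 1
f'(x) = 3x² - 1
x₀ = 1.3

Newton-Raphson formula: x_{n+1} = x_n - f(x_n)/f'(x_n)

Iteration 1:
  f(1.300000) = -0.103000
  f'(1.300000) = 4.070000
  x_1 = 1.300000 - (-0.103000)/4.070000 = 1.325307
Iteration 2:
  f(1.325307) = 0.002514
  f'(1.325307) = 4.269317
  x_2 = 1.325307 - 0.002514/4.269317 = 1.324718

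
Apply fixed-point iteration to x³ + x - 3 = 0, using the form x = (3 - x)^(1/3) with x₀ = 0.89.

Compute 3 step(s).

Equation: x³ + x - 3 = 0
Fixed-point form: x = (3 - x)^(1/3)
x₀ = 0.89

x_1 = g(0.890000) = 1.282609
x_2 = g(1.282609) = 1.197539
x_3 = g(1.197539) = 1.216994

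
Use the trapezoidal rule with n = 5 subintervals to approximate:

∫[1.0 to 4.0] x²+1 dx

f(x) = x²+1
a = 1.0, b = 4.0, n = 5
h = (b - a)/n = 0.600000

Trapezoidal rule: (h/2)[f(x₀) + 2f(x₁) + 2f(x₂) + ... + f(xₙ)]

x_0 = 1.0000, f(x_0) = 2.000000, coefficient = 1
x_1 = 1.6000, f(x_1) = 3.560000, coefficient = 2
x_2 = 2.2000, f(x_2) = 5.840000, coefficient = 2
x_3 = 2.8000, f(x_3) = 8.840000, coefficient = 2
x_4 = 3.4000, f(x_4) = 12.560000, coefficient = 2
x_5 = 4.0000, f(x_5) = 17.000000, coefficient = 1

I ≈ (0.600000/2) × 80.600000 = 24.180000
Exact value: 24.000000
Error: 0.180000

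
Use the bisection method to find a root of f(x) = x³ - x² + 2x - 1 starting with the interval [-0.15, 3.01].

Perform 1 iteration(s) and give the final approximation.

f(x) = x³ - x² + 2x - 1
Initial interval: [-0.15, 3.01]

Iteration 1:
  c_1 = (-0.150000 + 3.010000)/2 = 1.430000
  f(c_1) = f(1.430000) = 2.739307
  f(a) × f(c) < 0, new interval: [-0.150000, 1.430000]

After 1 iteration(s), the approximation is c_1 = 1.430000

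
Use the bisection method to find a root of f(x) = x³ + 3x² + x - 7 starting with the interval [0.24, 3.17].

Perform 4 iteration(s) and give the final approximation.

f(x) = x³ + 3x² + x - 7
Initial interval: [0.24, 3.17]

Iteration 1:
  c_1 = (0.240000 + 3.170000)/2 = 1.705000
  f(c_1) = f(1.705000) = 8.382553
  f(a) × f(c) < 0, new interval: [0.240000, 1.705000]
Iteration 2:
  c_2 = (0.240000 + 1.705000)/2 = 0.972500
  f(c_2) = f(0.972500) = -2.270483
  f(a) × f(c) ≥ 0, new interval: [0.972500, 1.705000]
Iteration 3:
  c_3 = (0.972500 + 1.705000)/2 = 1.338750
  f(c_3) = f(1.338750) = 2.114881
  f(a) × f(c) < 0, new interval: [0.972500, 1.338750]
Iteration 4:
  c_4 = (0.972500 + 1.338750)/2 = 1.155625
  f(c_4) = f(1.155625) = -0.294666
  f(a) × f(c) ≥ 0, new interval: [1.155625, 1.338750]

After 4 iteration(s), the approximation is c_4 = 1.155625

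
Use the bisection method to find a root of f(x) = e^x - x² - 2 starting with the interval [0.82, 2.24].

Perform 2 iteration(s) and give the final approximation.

f(x) = e^x - x² - 2
Initial interval: [0.82, 2.24]

Iteration 1:
  c_1 = (0.820000 + 2.240000)/2 = 1.530000
  f(c_1) = f(1.530000) = 0.277277
  f(a) × f(c) < 0, new interval: [0.820000, 1.530000]
Iteration 2:
  c_2 = (0.820000 + 1.530000)/2 = 1.175000
  f(c_2) = f(1.175000) = -0.142482
  f(a) × f(c) ≥ 0, new interval: [1.175000, 1.530000]

After 2 iteration(s), the approximation is c_2 = 1.175000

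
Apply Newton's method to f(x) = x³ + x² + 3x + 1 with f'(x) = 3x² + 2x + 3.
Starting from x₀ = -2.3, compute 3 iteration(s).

f(x) = x³ + x² + 3x + 1
f'(x) = 3x² + 2x + 3
x₀ = -2.3

Newton-Raphson formula: x_{n+1} = x_n - f(x_n)/f'(x_n)

Iteration 1:
  f(-2.300000) = -12.777000
  f'(-2.300000) = 14.270000
  x_1 = -2.300000 - (-12.777000)/14.270000 = -1.404625
Iteration 2:
  f(-1.404625) = -4.012189
  f'(-1.404625) = 6.109665
  x_2 = -1.404625 - (-4.012189)/6.109665 = -0.747930
Iteration 3:
  f(-0.747930) = -1.102781
  f'(-0.747930) = 3.182337
  x_3 = -0.747930 - (-1.102781)/3.182337 = -0.401398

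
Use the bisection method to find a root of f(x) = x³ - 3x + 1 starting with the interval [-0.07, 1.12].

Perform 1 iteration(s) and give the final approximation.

f(x) = x³ - 3x + 1
Initial interval: [-0.07, 1.12]

Iteration 1:
  c_1 = (-0.070000 + 1.120000)/2 = 0.525000
  f(c_1) = f(0.525000) = -0.430297
  f(a) × f(c) < 0, new interval: [-0.070000, 0.525000]

After 1 iteration(s), the approximation is c_1 = 0.525000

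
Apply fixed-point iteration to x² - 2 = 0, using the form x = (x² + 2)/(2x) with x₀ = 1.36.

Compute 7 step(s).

Equation: x² - 2 = 0
Fixed-point form: x = (x² + 2)/(2x)
x₀ = 1.36

x_1 = g(1.360000) = 1.415294
x_2 = g(1.415294) = 1.414214
x_3 = g(1.414214) = 1.414214
x_4 = g(1.414214) = 1.414214
x_5 = g(1.414214) = 1.414214
x_6 = g(1.414214) = 1.414214
x_7 = g(1.414214) = 1.414214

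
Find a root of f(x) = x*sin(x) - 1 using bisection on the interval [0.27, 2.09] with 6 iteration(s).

f(x) = x*sin(x) - 1
Initial interval: [0.27, 2.09]

Iteration 1:
  c_1 = (0.270000 + 2.090000)/2 = 1.180000
  f(c_1) = f(1.180000) = 0.091035
  f(a) × f(c) < 0, new interval: [0.270000, 1.180000]
Iteration 2:
  c_2 = (0.270000 + 1.180000)/2 = 0.725000
  f(c_2) = f(0.725000) = -0.519227
  f(a) × f(c) ≥ 0, new interval: [0.725000, 1.180000]
Iteration 3:
  c_3 = (0.725000 + 1.180000)/2 = 0.952500
  f(c_3) = f(0.952500) = -0.223839
  f(a) × f(c) ≥ 0, new interval: [0.952500, 1.180000]
Iteration 4:
  c_4 = (0.952500 + 1.180000)/2 = 1.066250
  f(c_4) = f(1.066250) = -0.066611
  f(a) × f(c) ≥ 0, new interval: [1.066250, 1.180000]
Iteration 5:
  c_5 = (1.066250 + 1.180000)/2 = 1.123125
  f(c_5) = f(1.123125) = 0.012450
  f(a) × f(c) < 0, new interval: [1.066250, 1.123125]
Iteration 6:
  c_6 = (1.066250 + 1.123125)/2 = 1.094688
  f(c_6) = f(1.094688) = -0.027058
  f(a) × f(c) ≥ 0, new interval: [1.094688, 1.123125]

After 6 iteration(s), the approximation is c_6 = 1.094688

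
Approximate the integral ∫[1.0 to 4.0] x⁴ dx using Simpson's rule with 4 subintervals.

f(x) = x⁴
a = 1.0, b = 4.0, n = 4
h = (b - a)/n = 0.750000

Simpson's rule: (h/3)[f(x₀) + 4f(x₁) + 2f(x₂) + ... + f(xₙ)]

x_0 = 1.0000, f(x_0) = 1.000000, coefficient = 1
x_1 = 1.7500, f(x_1) = 9.378906, coefficient = 4
x_2 = 2.5000, f(x_2) = 39.062500, coefficient = 2
x_3 = 3.2500, f(x_3) = 111.566406, coefficient = 4
x_4 = 4.0000, f(x_4) = 256.000000, coefficient = 1

I ≈ (0.750000/3) × 818.906250 = 204.726562
Exact value: 204.600000
Error: 0.126562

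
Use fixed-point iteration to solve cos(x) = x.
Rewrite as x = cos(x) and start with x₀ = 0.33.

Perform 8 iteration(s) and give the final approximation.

Equation: cos(x) = x
Fixed-point form: x = cos(x)
x₀ = 0.33

x_1 = g(0.330000) = 0.946042
x_2 = g(0.946042) = 0.584898
x_3 = g(0.584898) = 0.833769
x_4 = g(0.833769) = 0.672090
x_5 = g(0.672090) = 0.782522
x_6 = g(0.782522) = 0.709138
x_7 = g(0.709138) = 0.758924
x_8 = g(0.758924) = 0.725577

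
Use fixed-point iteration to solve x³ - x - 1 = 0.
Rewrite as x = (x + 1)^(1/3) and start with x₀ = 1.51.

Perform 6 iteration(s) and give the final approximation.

Equation: x³ - x - 1 = 0
Fixed-point form: x = (x + 1)^(1/3)
x₀ = 1.51

x_1 = g(1.510000) = 1.359016
x_2 = g(1.359016) = 1.331201
x_3 = g(1.331201) = 1.325948
x_4 = g(1.325948) = 1.324952
x_5 = g(1.324952) = 1.324762
x_6 = g(1.324762) = 1.324726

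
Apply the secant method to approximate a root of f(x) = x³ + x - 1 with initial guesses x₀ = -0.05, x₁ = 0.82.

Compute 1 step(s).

f(x) = x³ + x - 1
x₀ = -0.05, x₁ = 0.82

Secant formula: x_{n+1} = x_n - f(x_n)(x_n - x_{n-1})/(f(x_n) - f(x_{n-1}))

Iteration 1:
  f(-0.050000) = -1.050125
  f(0.820000) = 0.371368
  x_2 = 0.820000 - 0.371368×(0.820000 - (-0.050000))/(0.371368 - (-1.050125))
       = 0.592711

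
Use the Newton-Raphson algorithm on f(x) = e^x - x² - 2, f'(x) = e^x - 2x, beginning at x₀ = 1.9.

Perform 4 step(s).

f(x) = e^x - x² - 2
f'(x) = e^x - 2x
x₀ = 1.9

Newton-Raphson formula: x_{n+1} = x_n - f(x_n)/f'(x_n)

Iteration 1:
  f(1.900000) = 1.075894
  f'(1.900000) = 2.885894
  x_1 = 1.900000 - 1.075894/2.885894 = 1.527189
Iteration 2:
  f(1.527189) = 0.272906
  f'(1.527189) = 1.550834
  x_2 = 1.527189 - 0.272906/1.550834 = 1.351215
Iteration 3:
  f(1.351215) = 0.036333
  f'(1.351215) = 1.159684
  x_3 = 1.351215 - 0.036333/1.159684 = 1.319885
Iteration 4:
  f(1.319885) = 0.000894
  f'(1.319885) = 1.103221
  x_4 = 1.319885 - 0.000894/1.103221 = 1.319074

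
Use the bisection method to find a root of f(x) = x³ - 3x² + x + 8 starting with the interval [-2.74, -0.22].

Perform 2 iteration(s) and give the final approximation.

f(x) = x³ - 3x² + x + 8
Initial interval: [-2.74, -0.22]

Iteration 1:
  c_1 = (-2.740000 + (-0.220000))/2 = -1.480000
  f(c_1) = f(-1.480000) = -3.292992
  f(a) × f(c) ≥ 0, new interval: [-1.480000, -0.220000]
Iteration 2:
  c_2 = (-1.480000 + (-0.220000))/2 = -0.850000
  f(c_2) = f(-0.850000) = 4.368375
  f(a) × f(c) < 0, new interval: [-1.480000, -0.850000]

After 2 iteration(s), the approximation is c_2 = -0.850000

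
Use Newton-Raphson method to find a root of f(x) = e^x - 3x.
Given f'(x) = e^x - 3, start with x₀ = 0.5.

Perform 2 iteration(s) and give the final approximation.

f(x) = e^x - 3x
f'(x) = e^x - 3
x₀ = 0.5

Newton-Raphson formula: x_{n+1} = x_n - f(x_n)/f'(x_n)

Iteration 1:
  f(0.500000) = 0.148721
  f'(0.500000) = -1.351279
  x_1 = 0.500000 - 0.148721/(-1.351279) = 0.610060
Iteration 2:
  f(0.610060) = 0.010362
  f'(0.610060) = -1.159459
  x_2 = 0.610060 - 0.010362/(-1.159459) = 0.618997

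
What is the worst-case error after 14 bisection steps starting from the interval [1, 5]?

Bisection error bound: |error| ≤ (b-a)/2^n
|error| ≤ (5 - 1)/2^14 = 4/2^14
|error| ≤ 0.0002441406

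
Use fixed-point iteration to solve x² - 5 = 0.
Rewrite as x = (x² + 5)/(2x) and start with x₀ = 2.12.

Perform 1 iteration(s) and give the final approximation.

Equation: x² - 5 = 0
Fixed-point form: x = (x² + 5)/(2x)
x₀ = 2.12

x_1 = g(2.120000) = 2.239245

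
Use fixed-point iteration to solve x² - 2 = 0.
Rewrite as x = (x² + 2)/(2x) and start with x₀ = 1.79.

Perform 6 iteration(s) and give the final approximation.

Equation: x² - 2 = 0
Fixed-point form: x = (x² + 2)/(2x)
x₀ = 1.79

x_1 = g(1.790000) = 1.453659
x_2 = g(1.453659) = 1.414749
x_3 = g(1.414749) = 1.414214
x_4 = g(1.414214) = 1.414214
x_5 = g(1.414214) = 1.414214
x_6 = g(1.414214) = 1.414214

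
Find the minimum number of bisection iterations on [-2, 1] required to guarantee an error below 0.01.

We need (b-a)/2^n ≤ 0.01
(1 - (-2))/2^n ≤ 0.01
3/2^n ≤ 0.01
2^n ≥ 300
n ≥ log₂(300) = 8.23
n ≥ 9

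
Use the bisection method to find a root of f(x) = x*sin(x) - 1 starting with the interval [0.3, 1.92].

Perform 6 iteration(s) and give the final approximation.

f(x) = x*sin(x) - 1
Initial interval: [0.3, 1.92]

Iteration 1:
  c_1 = (0.300000 + 1.920000)/2 = 1.110000
  f(c_1) = f(1.110000) = -0.005774
  f(a) × f(c) ≥ 0, new interval: [1.110000, 1.920000]
Iteration 2:
  c_2 = (1.110000 + 1.920000)/2 = 1.515000
  f(c_2) = f(1.515000) = 0.512642
  f(a) × f(c) < 0, new interval: [1.110000, 1.515000]
Iteration 3:
  c_3 = (1.110000 + 1.515000)/2 = 1.312500
  f(c_3) = f(1.312500) = 0.268960
  f(a) × f(c) < 0, new interval: [1.110000, 1.312500]
Iteration 4:
  c_4 = (1.110000 + 1.312500)/2 = 1.211250
  f(c_4) = f(1.211250) = 0.133798
  f(a) × f(c) < 0, new interval: [1.110000, 1.211250]
Iteration 5:
  c_5 = (1.110000 + 1.211250)/2 = 1.160625
  f(c_5) = f(1.160625) = 0.064354
  f(a) × f(c) < 0, new interval: [1.110000, 1.160625]
Iteration 6:
  c_6 = (1.110000 + 1.160625)/2 = 1.135312
  f(c_6) = f(1.135312) = 0.029349
  f(a) × f(c) < 0, new interval: [1.110000, 1.135312]

After 6 iteration(s), the approximation is c_6 = 1.135312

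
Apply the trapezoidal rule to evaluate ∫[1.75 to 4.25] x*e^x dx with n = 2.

f(x) = x*e^x
a = 1.75, b = 4.25, n = 2
h = (b - a)/n = 1.250000

Trapezoidal rule: (h/2)[f(x₀) + 2f(x₁) + 2f(x₂) + ... + f(xₙ)]

x_0 = 1.7500, f(x_0) = 10.070555, coefficient = 1
x_1 = 3.0000, f(x_1) = 60.256611, coefficient = 2
x_2 = 4.2500, f(x_2) = 297.948002, coefficient = 1

I ≈ (1.250000/2) × 428.531779 = 267.832362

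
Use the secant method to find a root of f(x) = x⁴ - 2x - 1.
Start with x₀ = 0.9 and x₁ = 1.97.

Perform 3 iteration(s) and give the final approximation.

f(x) = x⁴ - 2x - 1
x₀ = 0.9, x₁ = 1.97

Secant formula: x_{n+1} = x_n - f(x_n)(x_n - x_{n-1})/(f(x_n) - f(x_{n-1}))

Iteration 1:
  f(0.900000) = -2.143900
  f(1.970000) = 10.121385
  x_2 = 1.970000 - 10.121385×(1.970000 - 0.900000)/(10.121385 - (-2.143900))
       = 1.087030
Iteration 2:
  f(1.970000) = 10.121385
  f(1.087030) = -1.777801
  x_3 = 1.087030 - (-1.777801)×(1.087030 - 1.970000)/(-1.777801 - 10.121385)
       = 1.218950
Iteration 3:
  f(1.087030) = -1.777801
  f(1.218950) = -1.230181
  x_4 = 1.218950 - (-1.230181)×(1.218950 - 1.087030)/(-1.230181 - (-1.777801))
       = 1.515298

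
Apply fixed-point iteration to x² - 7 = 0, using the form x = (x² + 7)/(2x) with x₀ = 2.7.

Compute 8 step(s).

Equation: x² - 7 = 0
Fixed-point form: x = (x² + 7)/(2x)
x₀ = 2.7

x_1 = g(2.700000) = 2.646296
x_2 = g(2.646296) = 2.645751
x_3 = g(2.645751) = 2.645751
x_4 = g(2.645751) = 2.645751
x_5 = g(2.645751) = 2.645751
x_6 = g(2.645751) = 2.645751
x_7 = g(2.645751) = 2.645751
x_8 = g(2.645751) = 2.645751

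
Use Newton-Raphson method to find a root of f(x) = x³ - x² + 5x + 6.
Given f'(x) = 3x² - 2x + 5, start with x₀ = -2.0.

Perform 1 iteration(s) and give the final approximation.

f(x) = x³ - x² + 5x + 6
f'(x) = 3x² - 2x + 5
x₀ = -2.0

Newton-Raphson formula: x_{n+1} = x_n - f(x_n)/f'(x_n)

Iteration 1:
  f(-2.000000) = -16.000000
  f'(-2.000000) = 21.000000
  x_1 = -2.000000 - (-16.000000)/21.000000 = -1.238095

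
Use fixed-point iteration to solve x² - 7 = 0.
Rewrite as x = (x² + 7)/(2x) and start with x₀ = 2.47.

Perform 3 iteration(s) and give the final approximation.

Equation: x² - 7 = 0
Fixed-point form: x = (x² + 7)/(2x)
x₀ = 2.47

x_1 = g(2.470000) = 2.652004
x_2 = g(2.652004) = 2.645759
x_3 = g(2.645759) = 2.645751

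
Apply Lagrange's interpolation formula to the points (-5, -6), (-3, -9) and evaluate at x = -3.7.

Lagrange interpolation formula:
P(x) = Σ yᵢ × Lᵢ(x)
where Lᵢ(x) = Π_{j≠i} (x - xⱼ)/(xᵢ - xⱼ)

L_0(-3.7) = (-3.7 - (-3))/(-5 - (-3)) = 0.350000
L_1(-3.7) = (-3.7 - (-5))/(-3 - (-5)) = 0.650000

P(-3.7) = (-6)×L_0(-3.7) + (-9)×L_1(-3.7)
P(-3.7) = -7.950000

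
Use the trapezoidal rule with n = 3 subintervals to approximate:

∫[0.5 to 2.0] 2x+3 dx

f(x) = 2x+3
a = 0.5, b = 2.0, n = 3
h = (b - a)/n = 0.500000

Trapezoidal rule: (h/2)[f(x₀) + 2f(x₁) + 2f(x₂) + ... + f(xₙ)]

x_0 = 0.5000, f(x_0) = 4.000000, coefficient = 1
x_1 = 1.0000, f(x_1) = 5.000000, coefficient = 2
x_2 = 1.5000, f(x_2) = 6.000000, coefficient = 2
x_3 = 2.0000, f(x_3) = 7.000000, coefficient = 1

I ≈ (0.500000/2) × 33.000000 = 8.250000
Exact value: 8.250000
Error: 0.000000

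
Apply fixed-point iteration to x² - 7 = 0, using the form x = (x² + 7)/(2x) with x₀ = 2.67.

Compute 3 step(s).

Equation: x² - 7 = 0
Fixed-point form: x = (x² + 7)/(2x)
x₀ = 2.67

x_1 = g(2.670000) = 2.645861
x_2 = g(2.645861) = 2.645751
x_3 = g(2.645751) = 2.645751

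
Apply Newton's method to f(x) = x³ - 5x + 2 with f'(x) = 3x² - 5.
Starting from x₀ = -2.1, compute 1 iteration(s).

f(x) = x³ - 5x + 2
f'(x) = 3x² - 5
x₀ = -2.1

Newton-Raphson formula: x_{n+1} = x_n - f(x_n)/f'(x_n)

Iteration 1:
  f(-2.100000) = 3.239000
  f'(-2.100000) = 8.230000
  x_1 = -2.100000 - 3.239000/8.230000 = -2.493560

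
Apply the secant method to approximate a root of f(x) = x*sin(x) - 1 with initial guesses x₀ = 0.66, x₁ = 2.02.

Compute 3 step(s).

f(x) = x*sin(x) - 1
x₀ = 0.66, x₁ = 2.02

Secant formula: x_{n+1} = x_n - f(x_n)(x_n - x_{n-1})/(f(x_n) - f(x_{n-1}))

Iteration 1:
  f(0.660000) = -0.595343
  f(2.020000) = 0.819602
  x_2 = 2.020000 - 0.819602×(2.020000 - 0.660000)/(0.819602 - (-0.595343))
       = 1.232225
Iteration 2:
  f(2.020000) = 0.819602
  f(1.232225) = 0.162271
  x_3 = 1.232225 - 0.162271×(1.232225 - 2.020000)/(0.162271 - 0.819602)
       = 1.037751
Iteration 3:
  f(1.232225) = 0.162271
  f(1.037751) = -0.106222
  x_4 = 1.037751 - (-0.106222)×(1.037751 - 1.232225)/(-0.106222 - 0.162271)
       = 1.114690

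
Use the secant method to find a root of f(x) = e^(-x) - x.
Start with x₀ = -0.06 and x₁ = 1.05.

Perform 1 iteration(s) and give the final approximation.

f(x) = e^(-x) - x
x₀ = -0.06, x₁ = 1.05

Secant formula: x_{n+1} = x_n - f(x_n)(x_n - x_{n-1})/(f(x_n) - f(x_{n-1}))

Iteration 1:
  f(-0.060000) = 1.121837
  f(1.050000) = -0.700062
  x_2 = 1.050000 - (-0.700062)×(1.050000 - (-0.060000))/(-0.700062 - 1.121837)
       = 0.623484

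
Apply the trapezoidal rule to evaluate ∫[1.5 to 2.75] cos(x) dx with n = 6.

f(x) = cos(x)
a = 1.5, b = 2.75, n = 6
h = (b - a)/n = 0.208333

Trapezoidal rule: (h/2)[f(x₀) + 2f(x₁) + 2f(x₂) + ... + f(xₙ)]

x_0 = 1.5000, f(x_0) = 0.070737, coefficient = 1
x_1 = 1.7083, f(x_1) = -0.137104, coefficient = 2
x_2 = 1.9167, f(x_2) = -0.339016, coefficient = 2
x_3 = 2.1250, f(x_3) = -0.526266, coefficient = 2
x_4 = 2.3333, f(x_4) = -0.690758, coefficient = 2
x_5 = 2.5417, f(x_5) = -0.825377, coefficient = 2
x_6 = 2.7500, f(x_6) = -0.924302, coefficient = 1

I ≈ (0.208333/2) × -5.890608 = -0.613605
Exact value: -0.615834
Error: 0.002229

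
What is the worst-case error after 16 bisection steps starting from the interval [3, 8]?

Bisection error bound: |error| ≤ (b-a)/2^n
|error| ≤ (8 - 3)/2^16 = 5/2^16
|error| ≤ 0.0000762939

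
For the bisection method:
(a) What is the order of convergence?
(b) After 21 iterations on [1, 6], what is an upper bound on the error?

(a) Bisection has linear (order 1) convergence; the error is halved each step.

(b) Error bound = (b-a)/2^n = (6 - 1)/2^{21}
    = 5/2^{21}

(a) 1 (linear); (b) error ≤ 2.38e-06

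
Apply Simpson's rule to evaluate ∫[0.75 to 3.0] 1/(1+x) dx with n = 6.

f(x) = 1/(1+x)
a = 0.75, b = 3.0, n = 6
h = (b - a)/n = 0.375000

Simpson's rule: (h/3)[f(x₀) + 4f(x₁) + 2f(x₂) + ... + f(xₙ)]

x_0 = 0.7500, f(x_0) = 0.571429, coefficient = 1
x_1 = 1.1250, f(x_1) = 0.470588, coefficient = 4
x_2 = 1.5000, f(x_2) = 0.400000, coefficient = 2
x_3 = 1.8750, f(x_3) = 0.347826, coefficient = 4
x_4 = 2.2500, f(x_4) = 0.307692, coefficient = 2
x_5 = 2.6250, f(x_5) = 0.275862, coefficient = 4
x_6 = 3.0000, f(x_6) = 0.250000, coefficient = 1

I ≈ (0.375000/3) × 6.613919 = 0.826740
Exact value: 0.826679
Error: 0.000061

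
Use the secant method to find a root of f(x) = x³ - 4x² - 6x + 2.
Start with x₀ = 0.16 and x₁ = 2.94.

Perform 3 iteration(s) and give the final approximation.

f(x) = x³ - 4x² - 6x + 2
x₀ = 0.16, x₁ = 2.94

Secant formula: x_{n+1} = x_n - f(x_n)(x_n - x_{n-1})/(f(x_n) - f(x_{n-1}))

Iteration 1:
  f(0.160000) = 0.941696
  f(2.940000) = -24.802216
  x_2 = 2.940000 - (-24.802216)×(2.940000 - 0.160000)/(-24.802216 - 0.941696)
       = 0.261691
Iteration 2:
  f(2.940000) = -24.802216
  f(0.261691) = 0.173849
  x_3 = 0.261691 - 0.173849×(0.261691 - 2.940000)/(0.173849 - (-24.802216))
       = 0.280333
Iteration 3:
  f(0.261691) = 0.173849
  f(0.280333) = 0.025683
  x_4 = 0.280333 - 0.025683×(0.280333 - 0.261691)/(0.025683 - 0.173849)
       = 0.283565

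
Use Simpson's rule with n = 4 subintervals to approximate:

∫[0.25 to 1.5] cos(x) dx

f(x) = cos(x)
a = 0.25, b = 1.5, n = 4
h = (b - a)/n = 0.312500

Simpson's rule: (h/3)[f(x₀) + 4f(x₁) + 2f(x₂) + ... + f(xₙ)]

x_0 = 0.2500, f(x_0) = 0.968912, coefficient = 1
x_1 = 0.5625, f(x_1) = 0.845924, coefficient = 4
x_2 = 0.8750, f(x_2) = 0.640997, coefficient = 2
x_3 = 1.1875, f(x_3) = 0.373980, coefficient = 4
x_4 = 1.5000, f(x_4) = 0.070737, coefficient = 1

I ≈ (0.312500/3) × 7.201260 = 0.750131
Exact value: 0.750091
Error: 0.000040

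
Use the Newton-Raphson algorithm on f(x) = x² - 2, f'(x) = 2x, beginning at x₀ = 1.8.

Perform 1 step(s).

f(x) = x² - 2
f'(x) = 2x
x₀ = 1.8

Newton-Raphson formula: x_{n+1} = x_n - f(x_n)/f'(x_n)

Iteration 1:
  f(1.800000) = 1.240000
  f'(1.800000) = 3.600000
  x_1 = 1.800000 - 1.240000/3.600000 = 1.455556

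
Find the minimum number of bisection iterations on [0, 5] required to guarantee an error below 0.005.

We need (b-a)/2^n ≤ 0.005
(5 - 0)/2^n ≤ 0.005
5/2^n ≤ 0.005
2^n ≥ 1000
n ≥ log₂(1000) = 9.97
n ≥ 10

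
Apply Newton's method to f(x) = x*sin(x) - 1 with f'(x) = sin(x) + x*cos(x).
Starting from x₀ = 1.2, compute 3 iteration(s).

f(x) = x*sin(x) - 1
f'(x) = sin(x) + x*cos(x)
x₀ = 1.2

Newton-Raphson formula: x_{n+1} = x_n - f(x_n)/f'(x_n)

Iteration 1:
  f(1.200000) = 0.118447
  f'(1.200000) = 1.366868
  x_1 = 1.200000 - 0.118447/1.366868 = 1.113344
Iteration 2:
  f(1.113344) = -0.001129
  f'(1.113344) = 1.388904
  x_2 = 1.113344 - (-0.001129)/1.388904 = 1.114157
Iteration 3:
  f(1.114157) = 0.000000
  f'(1.114157) = 1.388809
  x_3 = 1.114157 - 0.000000/1.388809 = 1.114157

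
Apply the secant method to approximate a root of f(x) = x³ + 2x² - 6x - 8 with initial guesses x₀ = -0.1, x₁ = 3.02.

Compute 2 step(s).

f(x) = x³ + 2x² - 6x - 8
x₀ = -0.1, x₁ = 3.02

Secant formula: x_{n+1} = x_n - f(x_n)(x_n - x_{n-1})/(f(x_n) - f(x_{n-1}))

Iteration 1:
  f(-0.100000) = -7.381000
  f(3.020000) = 19.664408
  x_2 = 3.020000 - 19.664408×(3.020000 - (-0.100000))/(19.664408 - (-7.381000))
       = 0.751484
Iteration 2:
  f(3.020000) = 19.664408
  f(0.751484) = -10.955063
  x_3 = 0.751484 - (-10.955063)×(0.751484 - 3.020000)/(-10.955063 - 19.664408)
       = 1.563115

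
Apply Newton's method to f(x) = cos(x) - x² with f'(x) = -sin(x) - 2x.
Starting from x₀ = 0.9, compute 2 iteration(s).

f(x) = cos(x) - x²
f'(x) = -sin(x) - 2x
x₀ = 0.9

Newton-Raphson formula: x_{n+1} = x_n - f(x_n)/f'(x_n)

Iteration 1:
  f(0.900000) = -0.188390
  f'(0.900000) = -2.583327
  x_1 = 0.900000 - (-0.188390)/(-2.583327) = 0.827075
Iteration 2:
  f(0.827075) = -0.007021
  f'(0.827075) = -2.390103
  x_2 = 0.827075 - (-0.007021)/(-2.390103) = 0.824137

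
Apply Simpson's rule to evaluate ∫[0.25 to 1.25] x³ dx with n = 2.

f(x) = x³
a = 0.25, b = 1.25, n = 2
h = (b - a)/n = 0.500000

Simpson's rule: (h/3)[f(x₀) + 4f(x₁) + 2f(x₂) + ... + f(xₙ)]

x_0 = 0.2500, f(x_0) = 0.015625, coefficient = 1
x_1 = 0.7500, f(x_1) = 0.421875, coefficient = 4
x_2 = 1.2500, f(x_2) = 1.953125, coefficient = 1

I ≈ (0.500000/3) × 3.656250 = 0.609375
Exact value: 0.609375
Error: 0.000000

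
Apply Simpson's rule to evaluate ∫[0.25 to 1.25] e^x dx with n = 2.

f(x) = e^x
a = 0.25, b = 1.25, n = 2
h = (b - a)/n = 0.500000

Simpson's rule: (h/3)[f(x₀) + 4f(x₁) + 2f(x₂) + ... + f(xₙ)]

x_0 = 0.2500, f(x_0) = 1.284025, coefficient = 1
x_1 = 0.7500, f(x_1) = 2.117000, coefficient = 4
x_2 = 1.2500, f(x_2) = 3.490343, coefficient = 1

I ≈ (0.500000/3) × 13.242368 = 2.207061
Exact value: 2.206318
Error: 0.000744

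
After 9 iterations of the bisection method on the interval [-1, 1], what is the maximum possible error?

Bisection error bound: |error| ≤ (b-a)/2^n
|error| ≤ (1 - (-1))/2^9 = 2/2^9
|error| ≤ 0.0039062500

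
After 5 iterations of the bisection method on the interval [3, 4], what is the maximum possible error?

Bisection error bound: |error| ≤ (b-a)/2^n
|error| ≤ (4 - 3)/2^5 = 1/2^5
|error| ≤ 0.0312500000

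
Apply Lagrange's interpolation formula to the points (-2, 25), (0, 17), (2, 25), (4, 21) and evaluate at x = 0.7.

Lagrange interpolation formula:
P(x) = Σ yᵢ × Lᵢ(x)
where Lᵢ(x) = Π_{j≠i} (x - xⱼ)/(xᵢ - xⱼ)

L_0(0.7) = (0.7 - 0)/(-2 - 0) × (0.7 - 2)/(-2 - 2) × (0.7 - 4)/(-2 - 4) = -0.062562
L_1(0.7) = (0.7 - (-2))/(0 - (-2)) × (0.7 - 2)/(0 - 2) × (0.7 - 4)/(0 - 4) = 0.723938
L_2(0.7) = (0.7 - (-2))/(2 - (-2)) × (0.7 - 0)/(2 - 0) × (0.7 - 4)/(2 - 4) = 0.389812
L_3(0.7) = (0.7 - (-2))/(4 - (-2)) × (0.7 - 0)/(4 - 0) × (0.7 - 2)/(4 - 2) = -0.051188

P(0.7) = 25×L_0(0.7) + 17×L_1(0.7) + 25×L_2(0.7) + 21×L_3(0.7)
P(0.7) = 19.413250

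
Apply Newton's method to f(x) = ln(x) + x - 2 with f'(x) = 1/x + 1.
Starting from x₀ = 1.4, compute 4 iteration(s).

f(x) = ln(x) + x - 2
f'(x) = 1/x + 1
x₀ = 1.4

Newton-Raphson formula: x_{n+1} = x_n - f(x_n)/f'(x_n)

Iteration 1:
  f(1.400000) = -0.263528
  f'(1.400000) = 1.714286
  x_1 = 1.400000 - (-0.263528)/1.714286 = 1.553725
Iteration 2:
  f(1.553725) = -0.005621
  f'(1.553725) = 1.643615
  x_2 = 1.553725 - (-0.005621)/1.643615 = 1.557144
Iteration 3:
  f(1.557144) = -0.000002
  f'(1.557144) = 1.642201
  x_3 = 1.557144 - (-0.000002)/1.642201 = 1.557146
Iteration 4:
  f(1.557146) = 0.000000
  f'(1.557146) = 1.642201
  x_4 = 1.557146 - 0.000000/1.642201 = 1.557146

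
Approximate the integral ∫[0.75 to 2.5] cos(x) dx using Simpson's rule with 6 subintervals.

f(x) = cos(x)
a = 0.75, b = 2.5, n = 6
h = (b - a)/n = 0.291667

Simpson's rule: (h/3)[f(x₀) + 4f(x₁) + 2f(x₂) + ... + f(xₙ)]

x_0 = 0.7500, f(x_0) = 0.731689, coefficient = 1
x_1 = 1.0417, f(x_1) = 0.504782, coefficient = 4
x_2 = 1.3333, f(x_2) = 0.235238, coefficient = 2
x_3 = 1.6250, f(x_3) = -0.054177, coefficient = 4
x_4 = 1.9167, f(x_4) = -0.339016, coefficient = 2
x_5 = 2.2083, f(x_5) = -0.595218, coefficient = 4
x_6 = 2.5000, f(x_6) = -0.801144, coefficient = 1

I ≈ (0.291667/3) × -0.855463 = -0.083170
Exact value: -0.083167
Error: 0.000003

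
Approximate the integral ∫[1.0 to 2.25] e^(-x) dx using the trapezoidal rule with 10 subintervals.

f(x) = e^(-x)
a = 1.0, b = 2.25, n = 10
h = (b - a)/n = 0.125000

Trapezoidal rule: (h/2)[f(x₀) + 2f(x₁) + 2f(x₂) + ... + f(xₙ)]

x_0 = 1.0000, f(x_0) = 0.367879, coefficient = 1
x_1 = 1.1250, f(x_1) = 0.324652, coefficient = 2
x_2 = 1.2500, f(x_2) = 0.286505, coefficient = 2
x_3 = 1.3750, f(x_3) = 0.252840, coefficient = 2
x_4 = 1.5000, f(x_4) = 0.223130, coefficient = 2
x_5 = 1.6250, f(x_5) = 0.196912, coefficient = 2
x_6 = 1.7500, f(x_6) = 0.173774, coefficient = 2
x_7 = 1.8750, f(x_7) = 0.153355, coefficient = 2
x_8 = 2.0000, f(x_8) = 0.135335, coefficient = 2
x_9 = 2.1250, f(x_9) = 0.119433, coefficient = 2
x_10 = 2.2500, f(x_10) = 0.105399, coefficient = 1

I ≈ (0.125000/2) × 4.205150 = 0.262822
Exact value: 0.262480
Error: 0.000342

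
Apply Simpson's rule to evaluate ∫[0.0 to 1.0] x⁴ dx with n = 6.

f(x) = x⁴
a = 0.0, b = 1.0, n = 6
h = (b - a)/n = 0.166667

Simpson's rule: (h/3)[f(x₀) + 4f(x₁) + 2f(x₂) + ... + f(xₙ)]

x_0 = 0.0000, f(x_0) = 0.000000, coefficient = 1
x_1 = 0.1667, f(x_1) = 0.000772, coefficient = 4
x_2 = 0.3333, f(x_2) = 0.012346, coefficient = 2
x_3 = 0.5000, f(x_3) = 0.062500, coefficient = 4
x_4 = 0.6667, f(x_4) = 0.197531, coefficient = 2
x_5 = 0.8333, f(x_5) = 0.482253, coefficient = 4
x_6 = 1.0000, f(x_6) = 1.000000, coefficient = 1

I ≈ (0.166667/3) × 3.601852 = 0.200103
Exact value: 0.200000
Error: 0.000103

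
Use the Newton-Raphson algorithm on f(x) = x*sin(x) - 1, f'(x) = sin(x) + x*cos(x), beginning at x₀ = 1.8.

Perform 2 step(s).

f(x) = x*sin(x) - 1
f'(x) = sin(x) + x*cos(x)
x₀ = 1.8

Newton-Raphson formula: x_{n+1} = x_n - f(x_n)/f'(x_n)

Iteration 1:
  f(1.800000) = 0.752926
  f'(1.800000) = 0.564884
  x_1 = 1.800000 - 0.752926/0.564884 = 0.467114
Iteration 2:
  f(0.467114) = -0.789653
  f'(0.467114) = 0.867384
  x_2 = 0.467114 - (-0.789653)/0.867384 = 1.377499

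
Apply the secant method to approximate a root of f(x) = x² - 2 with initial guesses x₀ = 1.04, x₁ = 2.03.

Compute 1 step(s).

f(x) = x² - 2
x₀ = 1.04, x₁ = 2.03

Secant formula: x_{n+1} = x_n - f(x_n)(x_n - x_{n-1})/(f(x_n) - f(x_{n-1}))

Iteration 1:
  f(1.040000) = -0.918400
  f(2.030000) = 2.120900
  x_2 = 2.030000 - 2.120900×(2.030000 - 1.040000)/(2.120900 - (-0.918400))
       = 1.339153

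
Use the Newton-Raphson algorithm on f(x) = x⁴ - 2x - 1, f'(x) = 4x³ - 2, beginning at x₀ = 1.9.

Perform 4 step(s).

f(x) = x⁴ - 2x - 1
f'(x) = 4x³ - 2
x₀ = 1.9

Newton-Raphson formula: x_{n+1} = x_n - f(x_n)/f'(x_n)

Iteration 1:
  f(1.900000) = 8.232100
  f'(1.900000) = 25.436000
  x_1 = 1.900000 - 8.232100/25.436000 = 1.576360
Iteration 2:
  f(1.576360) = 2.022066
  f'(1.576360) = 13.668465
  x_2 = 1.576360 - 2.022066/13.668465 = 1.428424
Iteration 3:
  f(1.428424) = 0.306361
  f'(1.428424) = 9.658190
  x_3 = 1.428424 - 0.306361/9.658190 = 1.396703
Iteration 4:
  f(1.396703) = 0.012137
  f'(1.396703) = 8.898645
  x_4 = 1.396703 - 0.012137/8.898645 = 1.395339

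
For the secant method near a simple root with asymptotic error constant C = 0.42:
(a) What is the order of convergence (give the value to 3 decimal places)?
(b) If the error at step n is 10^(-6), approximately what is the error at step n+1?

(a) Secant method has superlinear convergence with order φ = (1+√5)/2 ≈ 1.618.
    This means |e_{n+1}| ≈ C|e_n|^1.618.

(b) With |e_n| = 10^(-6) and C = 0.42:
    |e_{n+1}| ≈ 0.42 × (10^(-6))^1.618 = 0.42 × 10^(-9.71)

(a) ≈ 1.618 (golden ratio); (b) |e_{n+1}| ≈ 8.223e-11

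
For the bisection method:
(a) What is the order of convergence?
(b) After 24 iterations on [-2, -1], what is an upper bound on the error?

(a) Bisection has linear (order 1) convergence; the error is halved each step.

(b) Error bound = (b-a)/2^n = (-1 - (-2))/2^{24}
    = 1/2^{24}

(a) 1 (linear); (b) error ≤ 5.96e-08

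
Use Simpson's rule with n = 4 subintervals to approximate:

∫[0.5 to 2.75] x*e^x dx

f(x) = x*e^x
a = 0.5, b = 2.75, n = 4
h = (b - a)/n = 0.562500

Simpson's rule: (h/3)[f(x₀) + 4f(x₁) + 2f(x₂) + ... + f(xₙ)]

x_0 = 0.5000, f(x_0) = 0.824361, coefficient = 1
x_1 = 1.0625, f(x_1) = 3.074446, coefficient = 4
x_2 = 1.6250, f(x_2) = 8.252431, coefficient = 2
x_3 = 2.1875, f(x_3) = 19.496975, coefficient = 4
x_4 = 2.7500, f(x_4) = 43.017238, coefficient = 1

I ≈ (0.562500/3) × 150.632144 = 28.243527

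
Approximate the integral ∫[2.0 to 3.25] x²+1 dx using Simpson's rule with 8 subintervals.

f(x) = x²+1
a = 2.0, b = 3.25, n = 8
h = (b - a)/n = 0.156250

Simpson's rule: (h/3)[f(x₀) + 4f(x₁) + 2f(x₂) + ... + f(xₙ)]

x_0 = 2.0000, f(x_0) = 5.000000, coefficient = 1
x_1 = 2.1562, f(x_1) = 5.649414, coefficient = 4
x_2 = 2.3125, f(x_2) = 6.347656, coefficient = 2
x_3 = 2.4688, f(x_3) = 7.094727, coefficient = 4
x_4 = 2.6250, f(x_4) = 7.890625, coefficient = 2
x_5 = 2.7812, f(x_5) = 8.735352, coefficient = 4
x_6 = 2.9375, f(x_6) = 9.628906, coefficient = 2
x_7 = 3.0938, f(x_7) = 10.571289, coefficient = 4
x_8 = 3.2500, f(x_8) = 11.562500, coefficient = 1

I ≈ (0.156250/3) × 192.500000 = 10.026042
Exact value: 10.026042
Error: 0.000000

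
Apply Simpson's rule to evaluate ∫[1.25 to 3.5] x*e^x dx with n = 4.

f(x) = x*e^x
a = 1.25, b = 3.5, n = 4
h = (b - a)/n = 0.562500

Simpson's rule: (h/3)[f(x₀) + 4f(x₁) + 2f(x₂) + ... + f(xₙ)]

x_0 = 1.2500, f(x_0) = 4.362929, coefficient = 1
x_1 = 1.8125, f(x_1) = 11.102909, coefficient = 4
x_2 = 2.3750, f(x_2) = 25.533656, coefficient = 2
x_3 = 2.9375, f(x_3) = 55.426559, coefficient = 4
x_4 = 3.5000, f(x_4) = 115.904082, coefficient = 1

I ≈ (0.562500/3) × 437.452193 = 82.022286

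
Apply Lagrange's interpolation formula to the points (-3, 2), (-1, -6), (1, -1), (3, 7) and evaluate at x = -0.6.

Lagrange interpolation formula:
P(x) = Σ yᵢ × Lᵢ(x)
where Lᵢ(x) = Π_{j≠i} (x - xⱼ)/(xᵢ - xⱼ)

L_0(-0.6) = (-0.6 - (-1))/(-3 - (-1)) × (-0.6 - 1)/(-3 - 1) × (-0.6 - 3)/(-3 - 3) = -0.048000
L_1(-0.6) = (-0.6 - (-3))/(-1 - (-3)) × (-0.6 - 1)/(-1 - 1) × (-0.6 - 3)/(-1 - 3) = 0.864000
L_2(-0.6) = (-0.6 - (-3))/(1 - (-3)) × (-0.6 - (-1))/(1 - (-1)) × (-0.6 - 3)/(1 - 3) = 0.216000
L_3(-0.6) = (-0.6 - (-3))/(3 - (-3)) × (-0.6 - (-1))/(3 - (-1)) × (-0.6 - 1)/(3 - 1) = -0.032000

P(-0.6) = 2×L_0(-0.6) + (-6)×L_1(-0.6) + (-1)×L_2(-0.6) + 7×L_3(-0.6)
P(-0.6) = -5.720000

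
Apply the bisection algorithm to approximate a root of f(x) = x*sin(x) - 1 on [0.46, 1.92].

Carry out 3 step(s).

f(x) = x*sin(x) - 1
Initial interval: [0.46, 1.92]

Iteration 1:
  c_1 = (0.460000 + 1.920000)/2 = 1.190000
  f(c_1) = f(1.190000) = 0.104759
  f(a) × f(c) < 0, new interval: [0.460000, 1.190000]
Iteration 2:
  c_2 = (0.460000 + 1.190000)/2 = 0.825000
  f(c_2) = f(0.825000) = -0.393998
  f(a) × f(c) ≥ 0, new interval: [0.825000, 1.190000]
Iteration 3:
  c_3 = (0.825000 + 1.190000)/2 = 1.007500
  f(c_3) = f(1.007500) = -0.148159
  f(a) × f(c) ≥ 0, new interval: [1.007500, 1.190000]

After 3 iteration(s), the approximation is c_3 = 1.007500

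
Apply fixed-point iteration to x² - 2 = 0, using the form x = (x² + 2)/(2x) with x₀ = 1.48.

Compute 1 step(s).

Equation: x² - 2 = 0
Fixed-point form: x = (x² + 2)/(2x)
x₀ = 1.48

x_1 = g(1.480000) = 1.415676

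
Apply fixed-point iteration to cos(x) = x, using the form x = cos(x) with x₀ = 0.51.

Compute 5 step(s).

Equation: cos(x) = x
Fixed-point form: x = cos(x)
x₀ = 0.51

x_1 = g(0.510000) = 0.872745
x_2 = g(0.872745) = 0.642726
x_3 = g(0.642726) = 0.800465
x_4 = g(0.800465) = 0.696373
x_5 = g(0.696373) = 0.767173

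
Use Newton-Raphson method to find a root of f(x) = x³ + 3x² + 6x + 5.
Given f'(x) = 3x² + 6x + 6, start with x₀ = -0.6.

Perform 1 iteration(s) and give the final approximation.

f(x) = x³ + 3x² + 6x + 5
f'(x) = 3x² + 6x + 6
x₀ = -0.6

Newton-Raphson formula: x_{n+1} = x_n - f(x_n)/f'(x_n)

Iteration 1:
  f(-0.600000) = 2.264000
  f'(-0.600000) = 3.480000
  x_1 = -0.600000 - 2.264000/3.480000 = -1.250575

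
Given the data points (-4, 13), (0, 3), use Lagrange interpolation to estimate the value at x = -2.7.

Lagrange interpolation formula:
P(x) = Σ yᵢ × Lᵢ(x)
where Lᵢ(x) = Π_{j≠i} (x - xⱼ)/(xᵢ - xⱼ)

L_0(-2.7) = (-2.7 - 0)/(-4 - 0) = 0.675000
L_1(-2.7) = (-2.7 - (-4))/(0 - (-4)) = 0.325000

P(-2.7) = 13×L_0(-2.7) + 3×L_1(-2.7)
P(-2.7) = 9.750000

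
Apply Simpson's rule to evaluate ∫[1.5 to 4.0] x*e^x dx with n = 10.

f(x) = x*e^x
a = 1.5, b = 4.0, n = 10
h = (b - a)/n = 0.250000

Simpson's rule: (h/3)[f(x₀) + 4f(x₁) + 2f(x₂) + ... + f(xₙ)]

x_0 = 1.5000, f(x_0) = 6.722534, coefficient = 1
x_1 = 1.7500, f(x_1) = 10.070555, coefficient = 4
x_2 = 2.0000, f(x_2) = 14.778112, coefficient = 2
x_3 = 2.2500, f(x_3) = 21.347406, coefficient = 4
x_4 = 2.5000, f(x_4) = 30.456235, coefficient = 2
x_5 = 2.7500, f(x_5) = 43.017238, coefficient = 4
x_6 = 3.0000, f(x_6) = 60.256611, coefficient = 2
x_7 = 3.2500, f(x_7) = 83.818605, coefficient = 4
x_8 = 3.5000, f(x_8) = 115.904082, coefficient = 2
x_9 = 3.7500, f(x_9) = 159.454058, coefficient = 4
x_10 = 4.0000, f(x_10) = 218.392600, coefficient = 1

I ≈ (0.250000/3) × 1938.736654 = 161.561388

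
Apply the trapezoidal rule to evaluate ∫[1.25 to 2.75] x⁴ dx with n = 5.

f(x) = x⁴
a = 1.25, b = 2.75, n = 5
h = (b - a)/n = 0.300000

Trapezoidal rule: (h/2)[f(x₀) + 2f(x₁) + 2f(x₂) + ... + f(xₙ)]

x_0 = 1.2500, f(x_0) = 2.441406, coefficient = 1
x_1 = 1.5500, f(x_1) = 5.772006, coefficient = 2
x_2 = 1.8500, f(x_2) = 11.713506, coefficient = 2
x_3 = 2.1500, f(x_3) = 21.367506, coefficient = 2
x_4 = 2.4500, f(x_4) = 36.030006, coefficient = 2
x_5 = 2.7500, f(x_5) = 57.191406, coefficient = 1

I ≈ (0.300000/2) × 209.398863 = 31.409829
Exact value: 30.844922
Error: 0.564908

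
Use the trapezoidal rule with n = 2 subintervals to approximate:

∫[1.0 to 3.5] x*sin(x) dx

f(x) = x*sin(x)
a = 1.0, b = 3.5, n = 2
h = (b - a)/n = 1.250000

Trapezoidal rule: (h/2)[f(x₀) + 2f(x₁) + 2f(x₂) + ... + f(xₙ)]

x_0 = 1.0000, f(x_0) = 0.841471, coefficient = 1
x_1 = 2.2500, f(x_1) = 1.750665, coefficient = 2
x_2 = 3.5000, f(x_2) = -1.227741, coefficient = 1

I ≈ (1.250000/2) × 3.115059 = 1.946912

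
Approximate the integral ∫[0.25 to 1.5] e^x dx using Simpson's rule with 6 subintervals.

f(x) = e^x
a = 0.25, b = 1.5, n = 6
h = (b - a)/n = 0.208333

Simpson's rule: (h/3)[f(x₀) + 4f(x₁) + 2f(x₂) + ... + f(xₙ)]

x_0 = 0.2500, f(x_0) = 1.284025, coefficient = 1
x_1 = 0.4583, f(x_1) = 1.581436, coefficient = 4
x_2 = 0.6667, f(x_2) = 1.947734, coefficient = 2
x_3 = 0.8750, f(x_3) = 2.398875, coefficient = 4
x_4 = 1.0833, f(x_4) = 2.954512, coefficient = 2
x_5 = 1.2917, f(x_5) = 3.638846, coefficient = 4
x_6 = 1.5000, f(x_6) = 4.481689, coefficient = 1

I ≈ (0.208333/3) × 46.046836 = 3.197697
Exact value: 3.197664
Error: 0.000033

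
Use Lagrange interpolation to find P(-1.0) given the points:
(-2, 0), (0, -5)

Lagrange interpolation formula:
P(x) = Σ yᵢ × Lᵢ(x)
where Lᵢ(x) = Π_{j≠i} (x - xⱼ)/(xᵢ - xⱼ)

L_0(-1.0) = (-1.0 - 0)/(-2 - 0) = 0.500000
L_1(-1.0) = (-1.0 - (-2))/(0 - (-2)) = 0.500000

P(-1.0) = 0×L_0(-1.0) + (-5)×L_1(-1.0)
P(-1.0) = -2.500000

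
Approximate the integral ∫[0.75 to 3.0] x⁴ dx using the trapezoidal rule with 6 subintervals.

f(x) = x⁴
a = 0.75, b = 3.0, n = 6
h = (b - a)/n = 0.375000

Trapezoidal rule: (h/2)[f(x₀) + 2f(x₁) + 2f(x₂) + ... + f(xₙ)]

x_0 = 0.7500, f(x_0) = 0.316406, coefficient = 1
x_1 = 1.1250, f(x_1) = 1.601807, coefficient = 2
x_2 = 1.5000, f(x_2) = 5.062500, coefficient = 2
x_3 = 1.8750, f(x_3) = 12.359619, coefficient = 2
x_4 = 2.2500, f(x_4) = 25.628906, coefficient = 2
x_5 = 2.6250, f(x_5) = 47.480713, coefficient = 2
x_6 = 3.0000, f(x_6) = 81.000000, coefficient = 1

I ≈ (0.375000/2) × 265.583496 = 49.796906
Exact value: 48.552539
Error: 1.244366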